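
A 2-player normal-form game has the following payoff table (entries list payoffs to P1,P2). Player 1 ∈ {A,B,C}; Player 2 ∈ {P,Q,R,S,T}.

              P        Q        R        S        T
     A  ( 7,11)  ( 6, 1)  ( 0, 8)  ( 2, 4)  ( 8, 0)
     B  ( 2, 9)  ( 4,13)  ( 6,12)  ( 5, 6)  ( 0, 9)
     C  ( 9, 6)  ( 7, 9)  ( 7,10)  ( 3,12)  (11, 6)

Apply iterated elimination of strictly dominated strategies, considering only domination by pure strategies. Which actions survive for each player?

P1 drop A (C beats it: P:9>7 Q:7>6 R:7>0 S:3>2 T:11>8)
P2 drop P (Q beats it: B:13>9 C:9>6)
P2 drop T (Q beats it: B:13>9 C:9>6)
P1→{B,C} P2→{Q,R,S}

Survivors P1:{B,C} P2:{Q,R,S}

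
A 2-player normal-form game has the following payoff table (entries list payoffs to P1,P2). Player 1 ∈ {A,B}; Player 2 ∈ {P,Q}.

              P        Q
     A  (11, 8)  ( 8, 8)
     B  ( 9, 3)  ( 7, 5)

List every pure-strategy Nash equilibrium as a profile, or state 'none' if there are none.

(A,P): NE
(A,Q): NE
(B,P): not NE [P1→A gives 11>9; P2→Q gives 5>3]
(B,Q): not NE [P1→A gives 8>7]

NE set: (A,P), (A,Q)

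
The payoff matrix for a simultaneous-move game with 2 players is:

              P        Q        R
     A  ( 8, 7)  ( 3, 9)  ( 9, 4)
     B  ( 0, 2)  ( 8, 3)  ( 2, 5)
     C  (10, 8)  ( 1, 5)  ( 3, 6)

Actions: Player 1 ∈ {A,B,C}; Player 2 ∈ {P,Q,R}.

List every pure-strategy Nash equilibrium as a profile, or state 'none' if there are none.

(A,P): not NE [P1→C gives 10>8; P2→Q gives 9>7]
(A,Q): not NE [P1→B gives 8>3]
(A,R): not NE [P2→Q gives 9>4]
(B,P): not NE [P1→C gives 10>0; P2→R gives 5>2]
(B,Q): not NE [P2→R gives 5>3]
(B,R): not NE [P1→A gives 9>2]
(C,P): NE
(C,Q): not NE [P1→B gives 8>1; P2→P gives 8>5]
(C,R): not NE [P1→A gives 9>3; P2→P gives 8>6]

Nash profiles: (C,P)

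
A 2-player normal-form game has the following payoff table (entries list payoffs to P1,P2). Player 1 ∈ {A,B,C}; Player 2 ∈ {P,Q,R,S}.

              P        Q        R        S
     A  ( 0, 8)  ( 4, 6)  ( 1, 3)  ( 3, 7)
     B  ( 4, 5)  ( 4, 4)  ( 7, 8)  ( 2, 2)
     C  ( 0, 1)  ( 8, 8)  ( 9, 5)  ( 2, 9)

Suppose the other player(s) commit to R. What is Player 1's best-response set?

BR_1 = {C}

u_1(A vs R) = 1
u_1(B vs R) = 7
u_1(C vs R) = 9
max payoff 9 at {C}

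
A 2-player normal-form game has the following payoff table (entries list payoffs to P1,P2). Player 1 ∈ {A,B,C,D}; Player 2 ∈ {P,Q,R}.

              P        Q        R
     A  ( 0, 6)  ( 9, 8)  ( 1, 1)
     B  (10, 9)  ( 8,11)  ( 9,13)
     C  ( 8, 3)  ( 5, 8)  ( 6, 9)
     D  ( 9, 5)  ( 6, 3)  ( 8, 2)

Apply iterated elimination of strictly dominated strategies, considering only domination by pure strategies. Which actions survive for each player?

P1 drop C (B beats it: P:10>8 Q:8>5 R:9>6)
P1 drop D (B beats it: P:10>9 Q:8>6 R:9>8)
P2 drop P (Q beats it: A:8>6 B:11>9)
P1→{A,B} P2→{Q,R}

IESDS → P1:{A,B} P2:{Q,R}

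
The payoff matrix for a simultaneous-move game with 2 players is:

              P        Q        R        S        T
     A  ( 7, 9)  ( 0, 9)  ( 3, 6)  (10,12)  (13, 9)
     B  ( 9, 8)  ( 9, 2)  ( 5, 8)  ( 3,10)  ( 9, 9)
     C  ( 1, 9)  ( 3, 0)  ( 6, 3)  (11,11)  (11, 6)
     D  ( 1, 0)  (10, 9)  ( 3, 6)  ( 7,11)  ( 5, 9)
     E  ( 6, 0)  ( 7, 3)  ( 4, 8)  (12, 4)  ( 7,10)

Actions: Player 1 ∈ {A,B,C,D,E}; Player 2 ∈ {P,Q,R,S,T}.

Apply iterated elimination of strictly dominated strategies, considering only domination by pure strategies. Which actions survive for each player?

Remaining: P1:{A,C,E} P2:{S,T}

P2 drop P (S beats it: A:12>9 B:10>8 C:11>9 D:11>0 E:4>0)
P2 drop Q (S beats it: A:12>9 B:10>2 C:11>0 D:11>9 E:4>3)
P1 drop B (C beats it: R:6>5 S:11>3 T:11>9)
P1 drop D (C beats it: R:6>3 S:11>7 T:11>5)
P2 drop R (T beats it: A:9>6 C:6>3 E:10>8)
P1→{A,C,E} P2→{S,T}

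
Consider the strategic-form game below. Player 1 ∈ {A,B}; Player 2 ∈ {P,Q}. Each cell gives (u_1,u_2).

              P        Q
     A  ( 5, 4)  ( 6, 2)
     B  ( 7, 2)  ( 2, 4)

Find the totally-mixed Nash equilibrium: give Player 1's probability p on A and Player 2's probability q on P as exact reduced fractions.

P1 indiff ⇒ q·5+(1-q)·6 = q·7+(1-q)·2 ⇒ q(-2) = (1-q)(-4) ⇒ q = 2/3
P2 indiff ⇒ p·4+(1-p)·2 = p·2+(1-p)·4 ⇒ p(2) = (1-p)(2) ⇒ p = 1/2

P1 mixes 1/2 on A; P2 mixes 2/3 on P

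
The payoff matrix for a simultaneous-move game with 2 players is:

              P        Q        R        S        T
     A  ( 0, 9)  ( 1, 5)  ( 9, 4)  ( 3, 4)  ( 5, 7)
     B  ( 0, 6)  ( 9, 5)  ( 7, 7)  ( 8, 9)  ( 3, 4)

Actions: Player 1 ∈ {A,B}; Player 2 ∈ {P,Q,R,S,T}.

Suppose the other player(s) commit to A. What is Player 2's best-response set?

BR_2 = {P}

u_2(P vs A) = 9
u_2(Q vs A) = 5
u_2(R vs A) = 4
u_2(S vs A) = 4
u_2(T vs A) = 7
max payoff 9 at {P}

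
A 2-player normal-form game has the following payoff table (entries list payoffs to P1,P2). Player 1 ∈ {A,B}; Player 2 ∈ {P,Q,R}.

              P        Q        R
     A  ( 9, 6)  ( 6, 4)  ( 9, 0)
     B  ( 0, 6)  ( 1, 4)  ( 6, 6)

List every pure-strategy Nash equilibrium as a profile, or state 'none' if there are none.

(A,P): NE
(A,Q): not NE [P2→P gives 6>4]
(A,R): not NE [P2→P gives 6>0]
(B,P): not NE [P1→A gives 9>0]
(B,Q): not NE [P1→A gives 6>1; P2→R gives 6>4]
(B,R): not NE [P1→A gives 9>6]

PSNE = {(A,P)}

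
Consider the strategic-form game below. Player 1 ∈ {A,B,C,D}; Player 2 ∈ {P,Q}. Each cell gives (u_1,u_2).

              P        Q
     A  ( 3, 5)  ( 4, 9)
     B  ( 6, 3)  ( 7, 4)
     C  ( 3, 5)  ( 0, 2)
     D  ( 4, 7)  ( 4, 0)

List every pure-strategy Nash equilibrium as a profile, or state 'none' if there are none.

NE set: (B,Q)

(A,P): not NE [P1→B gives 6>3; P2→Q gives 9>5]
(A,Q): not NE [P1→B gives 7>4]
(B,P): not NE [P2→Q gives 4>3]
(B,Q): NE
(C,P): not NE [P1→B gives 6>3]
(C,Q): not NE [P1→B gives 7>0; P2→P gives 5>2]
(D,P): not NE [P1→B gives 6>4]
(D,Q): not NE [P1→B gives 7>4; P2→P gives 7>0]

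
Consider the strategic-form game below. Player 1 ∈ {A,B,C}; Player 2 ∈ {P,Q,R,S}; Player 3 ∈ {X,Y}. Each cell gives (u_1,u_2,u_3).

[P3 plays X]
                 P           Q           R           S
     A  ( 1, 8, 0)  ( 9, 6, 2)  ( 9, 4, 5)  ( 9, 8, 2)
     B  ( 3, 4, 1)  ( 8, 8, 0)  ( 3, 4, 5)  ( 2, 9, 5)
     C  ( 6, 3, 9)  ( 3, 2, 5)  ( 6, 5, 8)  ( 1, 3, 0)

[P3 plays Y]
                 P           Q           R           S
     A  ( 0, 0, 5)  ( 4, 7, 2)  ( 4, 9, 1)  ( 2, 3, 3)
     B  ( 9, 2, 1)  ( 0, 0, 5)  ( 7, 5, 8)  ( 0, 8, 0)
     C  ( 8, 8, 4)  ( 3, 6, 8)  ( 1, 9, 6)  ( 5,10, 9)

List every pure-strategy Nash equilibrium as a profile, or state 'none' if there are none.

(A,P,X): not NE [P1→C gives 6>1; P3→Y gives 5>0]
(A,P,Y): not NE [P1→B gives 9>0; P2→R gives 9>0]
(A,Q,X): not NE [P2→S gives 8>6]
(A,Q,Y): not NE [P2→R gives 9>7]
(A,R,X): not NE [P2→S gives 8>4]
(A,R,Y): not NE [P1→B gives 7>4; P3→X gives 5>1]
(A,S,X): not NE [P3→Y gives 3>2]
(A,S,Y): not NE [P1→C gives 5>2; P2→R gives 9>3]
(B,P,X): not NE [P1→C gives 6>3; P2→S gives 9>4]
(B,P,Y): not NE [P2→S gives 8>2]
(B,Q,X): not NE [P1→A gives 9>8; P2→S gives 9>8; P3→Y gives 5>0]
(B,Q,Y): not NE [P1→A gives 4>0; P2→S gives 8>0]
(B,R,X): not NE [P1→A gives 9>3; P2→S gives 9>4; P3→Y gives 8>5]
(B,R,Y): not NE [P2→S gives 8>5]
(B,S,X): not NE [P1→A gives 9>2]
(B,S,Y): not NE [P1→C gives 5>0; P3→X gives 5>0]
(C,P,X): not NE [P2→R gives 5>3]
(C,P,Y): not NE [P1→B gives 9>8; P2→S gives 10>8; P3→X gives 9>4]
(C,Q,X): not NE [P1→A gives 9>3; P2→R gives 5>2; P3→Y gives 8>5]
(C,Q,Y): not NE [P1→A gives 4>3; P2→S gives 10>6]
(C,R,X): not NE [P1→A gives 9>6]
(C,R,Y): not NE [P1→B gives 7>1; P2→S gives 10>9; P3→X gives 8>6]
(C,S,X): not NE [P1→A gives 9>1; P2→R gives 5>3; P3→Y gives 9>0]
(C,S,Y): NE

NE set: (C,S,Y)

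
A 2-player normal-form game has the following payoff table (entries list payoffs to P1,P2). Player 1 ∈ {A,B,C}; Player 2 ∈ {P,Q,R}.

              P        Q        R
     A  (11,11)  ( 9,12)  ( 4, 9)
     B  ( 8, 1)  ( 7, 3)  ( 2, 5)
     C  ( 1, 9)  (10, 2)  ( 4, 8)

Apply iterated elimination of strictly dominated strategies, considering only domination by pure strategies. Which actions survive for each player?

P1 drop B (A beats it: P:11>8 Q:9>7 R:4>2)
P2 drop R (P beats it: A:11>9 C:9>8)
P1→{A,C} P2→{P,Q}

Survivors P1:{A,C} P2:{P,Q}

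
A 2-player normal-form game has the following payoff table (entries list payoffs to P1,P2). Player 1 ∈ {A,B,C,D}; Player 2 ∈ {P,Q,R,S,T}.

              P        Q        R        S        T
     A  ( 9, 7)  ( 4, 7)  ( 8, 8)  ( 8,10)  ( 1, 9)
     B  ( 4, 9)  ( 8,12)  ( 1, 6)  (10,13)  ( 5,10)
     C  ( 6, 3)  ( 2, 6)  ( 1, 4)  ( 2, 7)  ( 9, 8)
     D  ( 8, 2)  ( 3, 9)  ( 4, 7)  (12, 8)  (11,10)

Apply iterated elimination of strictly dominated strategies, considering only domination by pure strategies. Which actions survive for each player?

IESDS → P1:{B,D} P2:{Q,S,T}

P1 drop C (D beats it: P:8>6 Q:3>2 R:4>1 S:12>2 T:11>9)
P2 drop P (S beats it: A:10>7 B:13>9 D:8>2)
P2 drop R (S beats it: A:10>8 B:13>6 D:8>7)
P1 drop A (B beats it: Q:8>4 S:10>8 T:5>1)
P1→{B,D} P2→{Q,S,T}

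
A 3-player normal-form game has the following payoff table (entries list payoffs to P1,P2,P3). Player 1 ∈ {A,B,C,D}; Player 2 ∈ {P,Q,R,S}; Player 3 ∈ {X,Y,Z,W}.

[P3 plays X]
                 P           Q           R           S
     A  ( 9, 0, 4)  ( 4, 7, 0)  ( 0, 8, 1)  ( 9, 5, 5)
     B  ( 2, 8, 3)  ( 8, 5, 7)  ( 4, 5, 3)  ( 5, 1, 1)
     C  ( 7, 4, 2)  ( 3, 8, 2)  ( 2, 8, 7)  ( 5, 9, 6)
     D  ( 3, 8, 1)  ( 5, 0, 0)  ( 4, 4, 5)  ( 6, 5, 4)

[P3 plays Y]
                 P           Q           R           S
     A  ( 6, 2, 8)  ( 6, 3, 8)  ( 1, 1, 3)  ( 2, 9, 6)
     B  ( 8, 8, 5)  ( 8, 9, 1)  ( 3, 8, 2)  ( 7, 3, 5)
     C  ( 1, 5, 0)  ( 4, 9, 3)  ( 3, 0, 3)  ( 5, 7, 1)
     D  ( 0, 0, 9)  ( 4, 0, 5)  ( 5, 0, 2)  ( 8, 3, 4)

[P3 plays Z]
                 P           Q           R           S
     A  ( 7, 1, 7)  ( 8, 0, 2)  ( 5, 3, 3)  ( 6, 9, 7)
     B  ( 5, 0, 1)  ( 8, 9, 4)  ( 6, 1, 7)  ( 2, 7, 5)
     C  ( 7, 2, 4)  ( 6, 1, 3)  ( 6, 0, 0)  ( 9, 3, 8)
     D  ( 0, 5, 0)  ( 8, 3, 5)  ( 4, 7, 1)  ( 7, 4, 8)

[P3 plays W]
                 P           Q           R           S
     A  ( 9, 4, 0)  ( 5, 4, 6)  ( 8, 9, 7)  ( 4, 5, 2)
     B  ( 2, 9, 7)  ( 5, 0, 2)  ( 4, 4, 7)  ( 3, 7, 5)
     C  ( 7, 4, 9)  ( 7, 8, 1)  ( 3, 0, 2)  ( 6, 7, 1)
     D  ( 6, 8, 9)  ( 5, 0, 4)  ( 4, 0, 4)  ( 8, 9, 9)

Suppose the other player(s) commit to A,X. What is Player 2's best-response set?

u_2(P vs A,X) = 0
u_2(Q vs A,X) = 7
u_2(R vs A,X) = 8
u_2(S vs A,X) = 5
max payoff 8 at {R}

BR_2 = {R}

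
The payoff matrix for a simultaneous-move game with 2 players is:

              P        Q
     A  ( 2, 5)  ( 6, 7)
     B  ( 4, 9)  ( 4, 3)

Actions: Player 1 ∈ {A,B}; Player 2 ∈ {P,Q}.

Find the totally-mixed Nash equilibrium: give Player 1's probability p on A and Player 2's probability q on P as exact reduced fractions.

p=3/4, q=1/2

P1 indiff ⇒ q·2+(1-q)·6 = q·4+(1-q)·4 ⇒ q(-2) = (1-q)(-2) ⇒ q = 1/2
P2 indiff ⇒ p·5+(1-p)·9 = p·7+(1-p)·3 ⇒ p(-2) = (1-p)(-6) ⇒ p = 3/4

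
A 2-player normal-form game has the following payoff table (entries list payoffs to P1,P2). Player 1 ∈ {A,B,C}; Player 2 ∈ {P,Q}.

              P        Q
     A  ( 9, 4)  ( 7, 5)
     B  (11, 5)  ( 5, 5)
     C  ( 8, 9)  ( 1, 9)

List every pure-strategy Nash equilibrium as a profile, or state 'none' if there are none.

Nash profiles: (A,Q), (B,P)

(A,P): not NE [P1→B gives 11>9; P2→Q gives 5>4]
(A,Q): NE
(B,P): NE
(B,Q): not NE [P1→A gives 7>5]
(C,P): not NE [P1→B gives 11>8]
(C,Q): not NE [P1→A gives 7>1]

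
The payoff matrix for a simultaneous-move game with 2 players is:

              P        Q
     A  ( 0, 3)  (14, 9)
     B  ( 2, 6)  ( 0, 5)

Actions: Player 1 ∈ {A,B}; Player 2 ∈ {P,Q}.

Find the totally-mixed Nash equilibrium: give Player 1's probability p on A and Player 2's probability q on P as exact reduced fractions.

P1 indiff ⇒ q·0+(1-q)·14 = q·2+(1-q)·0 ⇒ q(-2) = (1-q)(-14) ⇒ q = 7/8
P2 indiff ⇒ p·3+(1-p)·6 = p·9+(1-p)·5 ⇒ p(-6) = (1-p)(-1) ⇒ p = 1/7

P1 mixes 1/7 on A; P2 mixes 7/8 on P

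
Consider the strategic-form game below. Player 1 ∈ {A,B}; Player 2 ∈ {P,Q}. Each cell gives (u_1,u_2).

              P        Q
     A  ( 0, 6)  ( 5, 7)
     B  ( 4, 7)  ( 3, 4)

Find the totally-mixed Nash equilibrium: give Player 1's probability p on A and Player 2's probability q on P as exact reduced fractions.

P1 mixes 3/4 on A; P2 mixes 1/3 on P

P1 indiff ⇒ q·0+(1-q)·5 = q·4+(1-q)·3 ⇒ q(-4) = (1-q)(-2) ⇒ q = 1/3
P2 indiff ⇒ p·6+(1-p)·7 = p·7+(1-p)·4 ⇒ p(-1) = (1-p)(-3) ⇒ p = 3/4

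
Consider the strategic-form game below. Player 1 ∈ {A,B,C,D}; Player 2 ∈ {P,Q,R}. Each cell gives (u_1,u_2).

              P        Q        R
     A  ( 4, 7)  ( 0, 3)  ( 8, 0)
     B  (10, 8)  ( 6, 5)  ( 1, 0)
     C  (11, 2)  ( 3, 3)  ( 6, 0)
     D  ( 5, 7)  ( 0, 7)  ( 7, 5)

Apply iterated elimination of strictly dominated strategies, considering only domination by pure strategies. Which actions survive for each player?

P2 drop R (P beats it: A:7>0 B:8>0 C:2>0 D:7>5)
P1 drop A (B beats it: P:10>4 Q:6>0)
P1 drop D (B beats it: P:10>5 Q:6>0)
P1→{B,C} P2→{P,Q}

Remaining: P1:{B,C} P2:{P,Q}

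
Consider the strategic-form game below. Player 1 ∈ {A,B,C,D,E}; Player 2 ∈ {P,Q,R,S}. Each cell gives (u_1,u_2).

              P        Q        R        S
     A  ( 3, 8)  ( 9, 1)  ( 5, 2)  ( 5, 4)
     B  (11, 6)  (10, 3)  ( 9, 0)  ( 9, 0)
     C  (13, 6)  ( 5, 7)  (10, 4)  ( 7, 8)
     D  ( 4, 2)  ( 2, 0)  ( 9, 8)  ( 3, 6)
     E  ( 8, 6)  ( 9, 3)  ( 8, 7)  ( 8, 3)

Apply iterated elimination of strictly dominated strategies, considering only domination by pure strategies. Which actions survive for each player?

P1 drop A (B beats it: P:11>3 Q:10>9 R:9>5 S:9>5)
P1 drop D (C beats it: P:13>4 Q:5>2 R:10>9 S:7>3)
P1 drop E (B beats it: P:11>8 Q:10>9 R:9>8 S:9>8)
P2 drop R (P beats it: B:6>0 C:6>4)
P1→{B,C} P2→{P,Q,S}

Survivors P1:{B,C} P2:{P,Q,S}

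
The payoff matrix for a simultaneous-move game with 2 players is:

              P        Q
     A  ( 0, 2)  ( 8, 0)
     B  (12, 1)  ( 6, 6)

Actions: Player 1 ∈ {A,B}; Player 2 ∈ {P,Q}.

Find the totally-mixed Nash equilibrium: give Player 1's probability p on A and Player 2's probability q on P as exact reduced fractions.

p=5/7, q=1/7

P1 indiff ⇒ q·0+(1-q)·8 = q·12+(1-q)·6 ⇒ q(-12) = (1-q)(-2) ⇒ q = 1/7
P2 indiff ⇒ p·2+(1-p)·1 = p·0+(1-p)·6 ⇒ p(2) = (1-p)(5) ⇒ p = 5/7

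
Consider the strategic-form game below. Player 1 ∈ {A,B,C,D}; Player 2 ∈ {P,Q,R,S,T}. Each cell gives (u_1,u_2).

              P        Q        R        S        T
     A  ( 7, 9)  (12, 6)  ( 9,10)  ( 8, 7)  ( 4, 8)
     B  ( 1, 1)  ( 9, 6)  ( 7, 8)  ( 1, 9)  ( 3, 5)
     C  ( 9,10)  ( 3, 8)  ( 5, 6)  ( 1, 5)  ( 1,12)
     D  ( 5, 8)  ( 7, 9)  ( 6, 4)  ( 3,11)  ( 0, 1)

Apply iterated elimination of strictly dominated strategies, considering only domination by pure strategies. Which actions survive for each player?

Remaining: P1:{A,C} P2:{P,R,T}

P1 drop B (A beats it: P:7>1 Q:12>9 R:9>7 S:8>1 T:4>3)
P1 drop D (A beats it: P:7>5 Q:12>7 R:9>6 S:8>3 T:4>0)
P2 drop Q (P beats it: A:9>6 C:10>8)
P2 drop S (P beats it: A:9>7 C:10>5)
P1→{A,C} P2→{P,R,T}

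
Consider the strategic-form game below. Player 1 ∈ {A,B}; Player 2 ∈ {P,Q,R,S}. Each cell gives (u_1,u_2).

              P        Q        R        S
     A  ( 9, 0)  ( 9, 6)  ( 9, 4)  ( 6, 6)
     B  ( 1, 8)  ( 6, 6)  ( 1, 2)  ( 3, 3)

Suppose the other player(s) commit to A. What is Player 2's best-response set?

argmax u_2 = {Q,S}

u_2(P vs A) = 0
u_2(Q vs A) = 6
u_2(R vs A) = 4
u_2(S vs A) = 6
max payoff 6 at {Q,S}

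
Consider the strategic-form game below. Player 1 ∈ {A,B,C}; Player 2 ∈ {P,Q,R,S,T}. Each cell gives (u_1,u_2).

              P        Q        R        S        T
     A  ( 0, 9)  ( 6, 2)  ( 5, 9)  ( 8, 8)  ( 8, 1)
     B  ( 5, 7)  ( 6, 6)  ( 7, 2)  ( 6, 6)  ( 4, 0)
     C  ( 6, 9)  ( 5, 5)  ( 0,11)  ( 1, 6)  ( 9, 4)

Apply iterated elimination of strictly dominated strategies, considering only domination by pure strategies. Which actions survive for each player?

IESDS → P1:{B,C} P2:{P,R}

P2 drop Q (P beats it: A:9>2 B:7>6 C:9>5)
P2 drop S (P beats it: A:9>8 B:7>6 C:9>6)
P2 drop T (P beats it: A:9>1 B:7>0 C:9>4)
P1 drop A (B beats it: P:5>0 R:7>5)
P1→{B,C} P2→{P,R}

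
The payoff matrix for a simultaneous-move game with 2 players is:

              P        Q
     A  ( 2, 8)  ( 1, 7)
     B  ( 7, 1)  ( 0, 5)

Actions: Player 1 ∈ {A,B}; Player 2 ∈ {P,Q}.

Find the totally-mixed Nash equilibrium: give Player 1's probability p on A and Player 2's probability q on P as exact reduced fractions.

p=4/5, q=1/6

P1 indiff ⇒ q·2+(1-q)·1 = q·7+(1-q)·0 ⇒ q(-5) = (1-q)(-1) ⇒ q = 1/6
P2 indiff ⇒ p·8+(1-p)·1 = p·7+(1-p)·5 ⇒ p(1) = (1-p)(4) ⇒ p = 4/5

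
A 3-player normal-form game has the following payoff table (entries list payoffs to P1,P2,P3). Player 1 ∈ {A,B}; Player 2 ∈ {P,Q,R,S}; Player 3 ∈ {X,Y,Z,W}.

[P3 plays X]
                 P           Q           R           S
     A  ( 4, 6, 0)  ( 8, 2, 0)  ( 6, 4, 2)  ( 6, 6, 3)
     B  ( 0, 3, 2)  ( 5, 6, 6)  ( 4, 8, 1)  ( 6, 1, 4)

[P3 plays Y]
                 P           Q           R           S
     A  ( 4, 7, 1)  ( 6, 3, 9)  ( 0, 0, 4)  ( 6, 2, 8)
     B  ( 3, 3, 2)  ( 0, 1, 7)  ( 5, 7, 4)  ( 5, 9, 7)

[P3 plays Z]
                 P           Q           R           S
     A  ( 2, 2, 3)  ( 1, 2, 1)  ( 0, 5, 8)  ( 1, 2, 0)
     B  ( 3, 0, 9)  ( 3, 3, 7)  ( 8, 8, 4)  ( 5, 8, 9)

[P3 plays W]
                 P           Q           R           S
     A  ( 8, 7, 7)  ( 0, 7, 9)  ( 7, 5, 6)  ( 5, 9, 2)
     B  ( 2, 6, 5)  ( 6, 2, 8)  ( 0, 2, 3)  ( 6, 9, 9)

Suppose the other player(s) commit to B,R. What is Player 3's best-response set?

u_3(X vs B,R) = 1
u_3(Y vs B,R) = 4
u_3(Z vs B,R) = 4
u_3(W vs B,R) = 3
max payoff 4 at {Y,Z}

P3 best: {Y,Z}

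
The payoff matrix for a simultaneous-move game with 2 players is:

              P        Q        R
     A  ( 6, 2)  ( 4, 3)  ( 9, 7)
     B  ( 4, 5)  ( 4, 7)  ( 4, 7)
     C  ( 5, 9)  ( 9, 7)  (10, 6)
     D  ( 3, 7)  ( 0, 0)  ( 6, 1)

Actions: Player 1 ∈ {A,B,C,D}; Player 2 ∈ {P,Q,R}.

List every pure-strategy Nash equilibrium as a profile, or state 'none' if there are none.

PSNE: ∅

(A,P): not NE [P2→R gives 7>2]
(A,Q): not NE [P1→C gives 9>4; P2→R gives 7>3]
(A,R): not NE [P1→C gives 10>9]
(B,P): not NE [P1→A gives 6>4; P2→R gives 7>5]
(B,Q): not NE [P1→C gives 9>4]
(B,R): not NE [P1→C gives 10>4]
(C,P): not NE [P1→A gives 6>5]
(C,Q): not NE [P2→P gives 9>7]
(C,R): not NE [P2→P gives 9>6]
(D,P): not NE [P1→A gives 6>3]
(D,Q): not NE [P1→C gives 9>0; P2→P gives 7>0]
(D,R): not NE [P1→C gives 10>6; P2→P gives 7>1]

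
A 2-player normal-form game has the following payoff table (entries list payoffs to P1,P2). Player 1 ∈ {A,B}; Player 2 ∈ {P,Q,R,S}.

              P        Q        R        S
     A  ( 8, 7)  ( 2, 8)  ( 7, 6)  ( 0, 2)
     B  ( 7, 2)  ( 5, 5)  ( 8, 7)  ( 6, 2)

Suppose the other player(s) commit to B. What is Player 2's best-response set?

P2 best: {R}

u_2(P vs B) = 2
u_2(Q vs B) = 5
u_2(R vs B) = 7
u_2(S vs B) = 2
max payoff 7 at {R}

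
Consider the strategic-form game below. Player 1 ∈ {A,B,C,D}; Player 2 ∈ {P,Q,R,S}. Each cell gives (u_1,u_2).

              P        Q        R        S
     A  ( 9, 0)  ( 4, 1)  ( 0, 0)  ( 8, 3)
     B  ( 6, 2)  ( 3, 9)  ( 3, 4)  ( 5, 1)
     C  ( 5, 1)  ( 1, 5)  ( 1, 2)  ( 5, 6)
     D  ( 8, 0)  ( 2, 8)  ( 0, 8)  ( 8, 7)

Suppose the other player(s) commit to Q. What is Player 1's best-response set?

argmax u_1 = {A}

u_1(A vs Q) = 4
u_1(B vs Q) = 3
u_1(C vs Q) = 1
u_1(D vs Q) = 2
max payoff 4 at {A}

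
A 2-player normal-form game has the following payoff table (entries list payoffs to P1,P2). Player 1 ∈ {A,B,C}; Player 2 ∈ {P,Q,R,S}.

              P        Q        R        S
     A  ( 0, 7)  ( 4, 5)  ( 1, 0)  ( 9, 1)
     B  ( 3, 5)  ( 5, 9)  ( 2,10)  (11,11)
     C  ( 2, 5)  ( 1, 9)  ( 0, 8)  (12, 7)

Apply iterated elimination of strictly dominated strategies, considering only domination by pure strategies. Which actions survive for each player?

P1 drop A (B beats it: P:3>0 Q:5>4 R:2>1 S:11>9)
P2 drop P (Q beats it: B:9>5 C:9>5)
P1→{B,C} P2→{Q,R,S}

Survivors P1:{B,C} P2:{Q,R,S}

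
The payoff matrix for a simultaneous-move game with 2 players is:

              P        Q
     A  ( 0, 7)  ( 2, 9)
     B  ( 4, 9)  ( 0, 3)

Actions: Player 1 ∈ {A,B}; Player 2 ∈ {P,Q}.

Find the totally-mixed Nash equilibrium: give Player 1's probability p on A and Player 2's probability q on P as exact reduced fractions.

p=3/4, q=1/3

P1 indiff ⇒ q·0+(1-q)·2 = q·4+(1-q)·0 ⇒ q(-4) = (1-q)(-2) ⇒ q = 1/3
P2 indiff ⇒ p·7+(1-p)·9 = p·9+(1-p)·3 ⇒ p(-2) = (1-p)(-6) ⇒ p = 3/4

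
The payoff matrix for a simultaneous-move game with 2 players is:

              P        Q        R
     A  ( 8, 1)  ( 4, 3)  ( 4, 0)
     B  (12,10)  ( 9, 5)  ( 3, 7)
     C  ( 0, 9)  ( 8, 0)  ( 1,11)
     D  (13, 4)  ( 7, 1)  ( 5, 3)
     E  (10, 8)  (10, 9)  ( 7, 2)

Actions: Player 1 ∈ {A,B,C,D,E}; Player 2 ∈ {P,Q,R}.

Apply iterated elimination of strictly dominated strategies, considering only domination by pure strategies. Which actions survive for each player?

Survivors P1:{B,D,E} P2:{P,Q}

P1 drop A (D beats it: P:13>8 Q:7>4 R:5>4)
P1 drop C (B beats it: P:12>0 Q:9>8 R:3>1)
P2 drop R (P beats it: B:10>7 D:4>3 E:8>2)
P1→{B,D,E} P2→{P,Q}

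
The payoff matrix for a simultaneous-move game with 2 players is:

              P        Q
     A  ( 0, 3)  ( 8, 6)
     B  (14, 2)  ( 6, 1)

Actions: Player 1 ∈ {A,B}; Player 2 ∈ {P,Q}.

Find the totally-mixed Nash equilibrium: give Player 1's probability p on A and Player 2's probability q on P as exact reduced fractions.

P1 indiff ⇒ q·0+(1-q)·8 = q·14+(1-q)·6 ⇒ q(-14) = (1-q)(-2) ⇒ q = 1/8
P2 indiff ⇒ p·3+(1-p)·2 = p·6+(1-p)·1 ⇒ p(-3) = (1-p)(-1) ⇒ p = 1/4

P1 mixes 1/4 on A; P2 mixes 1/8 on P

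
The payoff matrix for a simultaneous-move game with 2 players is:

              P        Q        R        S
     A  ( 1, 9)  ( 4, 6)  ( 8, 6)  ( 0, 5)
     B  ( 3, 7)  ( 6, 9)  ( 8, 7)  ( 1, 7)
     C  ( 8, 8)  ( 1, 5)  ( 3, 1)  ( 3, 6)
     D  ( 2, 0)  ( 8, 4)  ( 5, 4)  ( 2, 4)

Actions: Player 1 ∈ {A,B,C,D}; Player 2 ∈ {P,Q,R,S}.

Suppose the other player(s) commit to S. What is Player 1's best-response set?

argmax u_1 = {C}

u_1(A vs S) = 0
u_1(B vs S) = 1
u_1(C vs S) = 3
u_1(D vs S) = 2
max payoff 3 at {C}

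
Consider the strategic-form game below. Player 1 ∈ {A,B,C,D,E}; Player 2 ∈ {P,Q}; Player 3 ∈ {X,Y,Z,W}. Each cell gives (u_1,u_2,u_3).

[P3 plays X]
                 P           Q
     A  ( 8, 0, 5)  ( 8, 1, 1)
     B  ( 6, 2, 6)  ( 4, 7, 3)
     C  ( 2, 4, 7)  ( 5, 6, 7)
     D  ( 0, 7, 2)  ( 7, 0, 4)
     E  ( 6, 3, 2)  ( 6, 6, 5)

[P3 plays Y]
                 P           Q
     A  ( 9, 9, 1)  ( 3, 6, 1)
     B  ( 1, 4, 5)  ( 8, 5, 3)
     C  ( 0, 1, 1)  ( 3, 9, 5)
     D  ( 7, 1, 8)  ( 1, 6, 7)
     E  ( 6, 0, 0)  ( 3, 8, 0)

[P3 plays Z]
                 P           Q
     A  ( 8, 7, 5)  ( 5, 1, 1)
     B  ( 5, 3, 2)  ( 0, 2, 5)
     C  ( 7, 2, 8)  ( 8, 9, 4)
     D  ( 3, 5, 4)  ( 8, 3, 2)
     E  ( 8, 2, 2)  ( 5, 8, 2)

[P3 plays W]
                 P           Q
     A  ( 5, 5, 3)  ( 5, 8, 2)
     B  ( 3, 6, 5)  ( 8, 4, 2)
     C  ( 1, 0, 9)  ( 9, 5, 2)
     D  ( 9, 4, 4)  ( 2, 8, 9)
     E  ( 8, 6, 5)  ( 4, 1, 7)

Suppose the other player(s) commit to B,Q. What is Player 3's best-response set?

u_3(X vs B,Q) = 3
u_3(Y vs B,Q) = 3
u_3(Z vs B,Q) = 5
u_3(W vs B,Q) = 2
max payoff 5 at {Z}

BR_3 = {Z}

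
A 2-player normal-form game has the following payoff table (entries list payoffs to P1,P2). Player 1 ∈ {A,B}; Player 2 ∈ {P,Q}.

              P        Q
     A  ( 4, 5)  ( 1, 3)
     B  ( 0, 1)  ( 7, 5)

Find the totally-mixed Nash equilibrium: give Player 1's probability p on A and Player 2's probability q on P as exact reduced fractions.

p=2/3, q=3/5

P1 indiff ⇒ q·4+(1-q)·1 = q·0+(1-q)·7 ⇒ q(4) = (1-q)(6) ⇒ q = 3/5
P2 indiff ⇒ p·5+(1-p)·1 = p·3+(1-p)·5 ⇒ p(2) = (1-p)(4) ⇒ p = 2/3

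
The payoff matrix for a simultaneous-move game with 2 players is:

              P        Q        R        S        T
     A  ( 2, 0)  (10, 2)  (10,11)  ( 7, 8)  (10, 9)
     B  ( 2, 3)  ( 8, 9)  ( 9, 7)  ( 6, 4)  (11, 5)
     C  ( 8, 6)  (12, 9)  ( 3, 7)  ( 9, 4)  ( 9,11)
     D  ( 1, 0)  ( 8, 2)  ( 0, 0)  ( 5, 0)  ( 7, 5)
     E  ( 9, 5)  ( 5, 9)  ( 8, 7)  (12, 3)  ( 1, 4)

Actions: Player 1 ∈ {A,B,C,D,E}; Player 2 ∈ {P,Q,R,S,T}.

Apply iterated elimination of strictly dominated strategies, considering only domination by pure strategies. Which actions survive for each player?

P1 drop D (A beats it: P:2>1 Q:10>8 R:10>0 S:7>5 T:10>7)
P2 drop P (Q beats it: A:2>0 B:9>3 C:9>6 E:9>5)
P2 drop S (R beats it: A:11>8 B:7>4 C:7>4 E:7>3)
P1 drop E (A beats it: Q:10>5 R:10>8 T:10>1)
P1→{A,B,C} P2→{Q,R,T}

Remaining: P1:{A,B,C} P2:{Q,R,T}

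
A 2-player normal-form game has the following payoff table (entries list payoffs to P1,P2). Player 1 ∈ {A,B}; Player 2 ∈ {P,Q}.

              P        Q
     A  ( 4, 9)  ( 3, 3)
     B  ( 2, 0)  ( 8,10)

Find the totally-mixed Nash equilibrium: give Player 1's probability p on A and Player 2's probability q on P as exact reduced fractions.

P1 mixes 5/8 on A; P2 mixes 5/7 on P

P1 indiff ⇒ q·4+(1-q)·3 = q·2+(1-q)·8 ⇒ q(2) = (1-q)(5) ⇒ q = 5/7
P2 indiff ⇒ p·9+(1-p)·0 = p·3+(1-p)·10 ⇒ p(6) = (1-p)(10) ⇒ p = 5/8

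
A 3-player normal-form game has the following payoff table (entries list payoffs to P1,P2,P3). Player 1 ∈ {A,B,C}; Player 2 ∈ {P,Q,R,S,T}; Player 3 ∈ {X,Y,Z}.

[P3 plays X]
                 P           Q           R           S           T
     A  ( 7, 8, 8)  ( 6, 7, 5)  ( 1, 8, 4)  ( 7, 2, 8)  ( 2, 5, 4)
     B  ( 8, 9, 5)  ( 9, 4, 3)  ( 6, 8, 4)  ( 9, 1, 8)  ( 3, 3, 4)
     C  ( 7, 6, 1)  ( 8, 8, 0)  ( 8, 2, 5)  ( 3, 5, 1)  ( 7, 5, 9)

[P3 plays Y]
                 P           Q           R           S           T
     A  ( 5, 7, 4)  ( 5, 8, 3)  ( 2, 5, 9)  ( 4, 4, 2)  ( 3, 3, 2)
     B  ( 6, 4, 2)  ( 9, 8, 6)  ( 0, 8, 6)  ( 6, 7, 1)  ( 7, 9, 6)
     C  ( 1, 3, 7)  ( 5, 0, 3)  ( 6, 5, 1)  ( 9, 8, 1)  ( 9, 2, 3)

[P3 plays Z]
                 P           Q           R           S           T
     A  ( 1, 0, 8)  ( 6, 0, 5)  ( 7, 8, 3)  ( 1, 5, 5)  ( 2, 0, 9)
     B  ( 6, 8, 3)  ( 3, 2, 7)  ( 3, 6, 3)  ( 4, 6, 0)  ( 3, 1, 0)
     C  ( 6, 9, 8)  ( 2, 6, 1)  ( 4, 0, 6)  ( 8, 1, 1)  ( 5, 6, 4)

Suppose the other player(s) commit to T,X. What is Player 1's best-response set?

u_1(A vs T,X) = 2
u_1(B vs T,X) = 3
u_1(C vs T,X) = 7
max payoff 7 at {C}

P1 best: {C}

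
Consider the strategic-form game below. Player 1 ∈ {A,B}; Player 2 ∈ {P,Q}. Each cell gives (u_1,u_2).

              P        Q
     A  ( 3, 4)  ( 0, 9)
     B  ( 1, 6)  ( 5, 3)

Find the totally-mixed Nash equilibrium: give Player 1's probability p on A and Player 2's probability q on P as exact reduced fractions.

P1 indiff ⇒ q·3+(1-q)·0 = q·1+(1-q)·5 ⇒ q(2) = (1-q)(5) ⇒ q = 5/7
P2 indiff ⇒ p·4+(1-p)·6 = p·9+(1-p)·3 ⇒ p(-5) = (1-p)(-3) ⇒ p = 3/8

(p,q) = (3/8, 5/7)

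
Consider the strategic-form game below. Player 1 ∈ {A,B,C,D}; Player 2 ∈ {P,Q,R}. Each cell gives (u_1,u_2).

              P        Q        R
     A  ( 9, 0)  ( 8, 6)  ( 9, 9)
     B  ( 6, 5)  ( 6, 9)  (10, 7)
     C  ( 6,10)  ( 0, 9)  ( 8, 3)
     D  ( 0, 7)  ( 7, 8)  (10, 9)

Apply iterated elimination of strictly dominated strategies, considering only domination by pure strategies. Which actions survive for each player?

P1 drop C (A beats it: P:9>6 Q:8>0 R:9>8)
P2 drop P (Q beats it: A:6>0 B:9>5 D:8>7)
P1→{A,B,D} P2→{Q,R}

IESDS → P1:{A,B,D} P2:{Q,R}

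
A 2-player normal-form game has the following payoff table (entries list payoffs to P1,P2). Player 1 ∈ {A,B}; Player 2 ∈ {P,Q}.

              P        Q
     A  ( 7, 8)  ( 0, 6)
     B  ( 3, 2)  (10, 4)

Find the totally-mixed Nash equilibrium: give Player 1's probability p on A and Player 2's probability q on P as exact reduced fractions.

P1 indiff ⇒ q·7+(1-q)·0 = q·3+(1-q)·10 ⇒ q(4) = (1-q)(10) ⇒ q = 5/7
P2 indiff ⇒ p·8+(1-p)·2 = p·6+(1-p)·4 ⇒ p(2) = (1-p)(2) ⇒ p = 1/2

P1 mixes 1/2 on A; P2 mixes 5/7 on P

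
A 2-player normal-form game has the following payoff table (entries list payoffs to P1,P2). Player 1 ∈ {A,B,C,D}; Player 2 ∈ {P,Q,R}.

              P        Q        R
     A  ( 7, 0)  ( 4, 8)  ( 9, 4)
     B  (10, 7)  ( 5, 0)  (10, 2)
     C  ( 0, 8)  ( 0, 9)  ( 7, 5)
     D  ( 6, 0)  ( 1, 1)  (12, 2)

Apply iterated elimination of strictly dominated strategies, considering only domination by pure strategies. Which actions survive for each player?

P1 drop A (B beats it: P:10>7 Q:5>4 R:10>9)
P1 drop C (B beats it: P:10>0 Q:5>0 R:10>7)
P2 drop Q (R beats it: B:2>0 D:2>1)
P1→{B,D} P2→{P,R}

IESDS → P1:{B,D} P2:{P,R}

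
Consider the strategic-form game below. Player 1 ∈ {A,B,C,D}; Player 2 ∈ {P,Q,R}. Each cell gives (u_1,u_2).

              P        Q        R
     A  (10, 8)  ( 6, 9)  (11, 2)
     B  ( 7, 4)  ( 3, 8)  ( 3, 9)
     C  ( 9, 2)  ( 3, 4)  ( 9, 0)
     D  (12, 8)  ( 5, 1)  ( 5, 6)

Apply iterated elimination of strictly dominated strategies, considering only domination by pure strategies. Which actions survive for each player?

Survivors P1:{A,D} P2:{P,Q}

P1 drop B (A beats it: P:10>7 Q:6>3 R:11>3)
P1 drop C (A beats it: P:10>9 Q:6>3 R:11>9)
P2 drop R (P beats it: A:8>2 D:8>6)
P1→{A,D} P2→{P,Q}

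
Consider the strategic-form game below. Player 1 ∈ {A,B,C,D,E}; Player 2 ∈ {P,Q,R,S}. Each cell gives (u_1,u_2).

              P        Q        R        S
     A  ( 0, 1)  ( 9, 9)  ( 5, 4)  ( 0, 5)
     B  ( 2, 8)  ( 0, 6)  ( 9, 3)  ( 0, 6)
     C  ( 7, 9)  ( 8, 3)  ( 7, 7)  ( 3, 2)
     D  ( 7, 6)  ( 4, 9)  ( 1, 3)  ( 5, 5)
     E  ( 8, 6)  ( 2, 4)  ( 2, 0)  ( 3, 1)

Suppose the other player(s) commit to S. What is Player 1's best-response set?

BR_1 = {D}

u_1(A vs S) = 0
u_1(B vs S) = 0
u_1(C vs S) = 3
u_1(D vs S) = 5
u_1(E vs S) = 3
max payoff 5 at {D}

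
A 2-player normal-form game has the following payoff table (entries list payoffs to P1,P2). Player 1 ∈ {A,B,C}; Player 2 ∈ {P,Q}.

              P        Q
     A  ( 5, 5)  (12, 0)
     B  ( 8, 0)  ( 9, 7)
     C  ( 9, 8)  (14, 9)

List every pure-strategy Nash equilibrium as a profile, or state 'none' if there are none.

(A,P): not NE [P1→C gives 9>5]
(A,Q): not NE [P1→C gives 14>12; P2→P gives 5>0]
(B,P): not NE [P1→C gives 9>8; P2→Q gives 7>0]
(B,Q): not NE [P1→C gives 14>9]
(C,P): not NE [P2→Q gives 9>8]
(C,Q): NE

Nash profiles: (C,Q)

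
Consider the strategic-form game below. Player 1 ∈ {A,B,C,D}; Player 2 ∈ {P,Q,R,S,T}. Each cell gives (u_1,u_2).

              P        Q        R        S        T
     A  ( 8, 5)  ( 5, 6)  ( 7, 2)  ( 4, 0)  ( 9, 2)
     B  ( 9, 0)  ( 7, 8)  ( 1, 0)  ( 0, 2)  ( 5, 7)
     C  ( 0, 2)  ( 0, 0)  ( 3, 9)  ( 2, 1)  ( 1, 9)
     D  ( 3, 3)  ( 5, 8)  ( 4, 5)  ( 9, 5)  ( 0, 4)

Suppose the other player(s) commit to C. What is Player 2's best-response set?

argmax u_2 = {R,T}

u_2(P vs C) = 2
u_2(Q vs C) = 0
u_2(R vs C) = 9
u_2(S vs C) = 1
u_2(T vs C) = 9
max payoff 9 at {R,T}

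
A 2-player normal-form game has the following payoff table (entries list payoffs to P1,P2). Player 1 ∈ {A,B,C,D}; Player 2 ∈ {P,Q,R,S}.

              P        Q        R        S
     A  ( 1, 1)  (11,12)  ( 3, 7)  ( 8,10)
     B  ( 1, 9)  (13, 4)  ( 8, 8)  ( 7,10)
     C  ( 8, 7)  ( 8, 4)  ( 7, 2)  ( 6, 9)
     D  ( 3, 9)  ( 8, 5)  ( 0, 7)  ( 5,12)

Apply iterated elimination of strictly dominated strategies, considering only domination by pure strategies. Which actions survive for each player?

IESDS → P1:{A,B} P2:{Q,S}

P2 drop P (S beats it: A:10>1 B:10>9 C:9>7 D:12>9)
P1 drop C (B beats it: Q:13>8 R:8>7 S:7>6)
P1 drop D (A beats it: Q:11>8 R:3>0 S:8>5)
P2 drop R (S beats it: A:10>7 B:10>8)
P1→{A,B} P2→{Q,S}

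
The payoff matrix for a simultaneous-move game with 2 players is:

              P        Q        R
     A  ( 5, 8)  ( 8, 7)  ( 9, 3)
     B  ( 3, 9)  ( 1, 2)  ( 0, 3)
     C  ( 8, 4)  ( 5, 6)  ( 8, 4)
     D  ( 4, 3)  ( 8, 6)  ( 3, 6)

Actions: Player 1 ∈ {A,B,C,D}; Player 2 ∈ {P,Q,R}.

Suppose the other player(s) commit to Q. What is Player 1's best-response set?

u_1(A vs Q) = 8
u_1(B vs Q) = 1
u_1(C vs Q) = 5
u_1(D vs Q) = 8
max payoff 8 at {A,D}

argmax u_1 = {A,D}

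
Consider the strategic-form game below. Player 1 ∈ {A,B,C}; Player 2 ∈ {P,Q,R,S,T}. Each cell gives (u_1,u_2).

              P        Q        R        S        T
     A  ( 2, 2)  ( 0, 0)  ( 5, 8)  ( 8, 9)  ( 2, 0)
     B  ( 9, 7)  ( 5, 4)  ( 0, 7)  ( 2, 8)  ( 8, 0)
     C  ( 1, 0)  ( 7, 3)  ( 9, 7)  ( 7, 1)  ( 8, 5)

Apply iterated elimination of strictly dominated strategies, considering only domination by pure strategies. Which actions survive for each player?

P2 drop P (S beats it: A:9>2 B:8>7 C:1>0)
P2 drop Q (R beats it: A:8>0 B:7>4 C:7>3)
P2 drop T (R beats it: A:8>0 B:7>0 C:7>5)
P1 drop B (A beats it: R:5>0 S:8>2)
P1→{A,C} P2→{R,S}

Survivors P1:{A,C} P2:{R,S}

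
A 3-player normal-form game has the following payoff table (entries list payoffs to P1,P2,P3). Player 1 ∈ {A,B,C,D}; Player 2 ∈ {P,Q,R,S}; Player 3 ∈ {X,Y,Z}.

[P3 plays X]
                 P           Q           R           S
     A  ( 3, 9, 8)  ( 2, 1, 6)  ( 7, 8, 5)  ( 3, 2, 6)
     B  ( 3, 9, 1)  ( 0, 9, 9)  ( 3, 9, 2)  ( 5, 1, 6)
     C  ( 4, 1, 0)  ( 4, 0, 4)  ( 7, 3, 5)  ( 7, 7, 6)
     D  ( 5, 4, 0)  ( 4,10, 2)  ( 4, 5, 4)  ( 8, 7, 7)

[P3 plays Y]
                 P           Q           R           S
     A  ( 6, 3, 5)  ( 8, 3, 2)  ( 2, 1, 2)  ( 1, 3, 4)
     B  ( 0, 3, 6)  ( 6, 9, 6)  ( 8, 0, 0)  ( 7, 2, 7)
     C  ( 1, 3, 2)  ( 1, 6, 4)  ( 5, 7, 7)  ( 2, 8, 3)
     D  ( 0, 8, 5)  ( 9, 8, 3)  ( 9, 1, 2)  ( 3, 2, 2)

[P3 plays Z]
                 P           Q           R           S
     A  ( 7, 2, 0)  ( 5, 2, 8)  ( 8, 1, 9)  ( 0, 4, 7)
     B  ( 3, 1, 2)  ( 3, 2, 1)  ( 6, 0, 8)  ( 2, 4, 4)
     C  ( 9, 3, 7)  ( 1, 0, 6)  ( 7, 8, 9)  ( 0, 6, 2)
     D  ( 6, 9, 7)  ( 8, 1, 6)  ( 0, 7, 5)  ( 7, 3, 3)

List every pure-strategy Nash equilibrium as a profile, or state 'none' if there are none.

PSNE: ∅

(A,P,X): not NE [P1→D gives 5>3]
(A,P,Y): not NE [P3→X gives 8>5]
(A,P,Z): not NE [P1→C gives 9>7; P2→S gives 4>2; P3→X gives 8>0]
(A,Q,X): not NE [P1→D gives 4>2; P2→P gives 9>1; P3→Z gives 8>6]
(A,Q,Y): not NE [P1→D gives 9>8; P3→Z gives 8>2]
(A,Q,Z): not NE [P1→D gives 8>5; P2→S gives 4>2]
(A,R,X): not NE [P2→P gives 9>8; P3→Z gives 9>5]
(A,R,Y): not NE [P1→D gives 9>2; P2→S gives 3>1; P3→Z gives 9>2]
(A,R,Z): not NE [P2→S gives 4>1]
(A,S,X): not NE [P1→D gives 8>3; P2→P gives 9>2; P3→Z gives 7>6]
(A,S,Y): not NE [P1→B gives 7>1; P3→Z gives 7>4]
(A,S,Z): not NE [P1→D gives 7>0]
(B,P,X): not NE [P1→D gives 5>3; P3→Y gives 6>1]
(B,P,Y): not NE [P1→A gives 6>0; P2→Q gives 9>3]
(B,P,Z): not NE [P1→C gives 9>3; P2→S gives 4>1; P3→Y gives 6>2]
(B,Q,X): not NE [P1→D gives 4>0]
(B,Q,Y): not NE [P1→D gives 9>6; P3→X gives 9>6]
(B,Q,Z): not NE [P1→D gives 8>3; P2→S gives 4>2; P3→X gives 9>1]
(B,R,X): not NE [P1→C gives 7>3; P3→Z gives 8>2]
(B,R,Y): not NE [P1→D gives 9>8; P2→Q gives 9>0; P3→Z gives 8>0]
(B,R,Z): not NE [P1→A gives 8>6; P2→S gives 4>0]
(B,S,X): not NE [P1→D gives 8>5; P2→R gives 9>1; P3→Y gives 7>6]
(B,S,Y): not NE [P2→Q gives 9>2]
(B,S,Z): not NE [P1→D gives 7>2; P3→Y gives 7>4]
(C,P,X): not NE [P1→D gives 5>4; P2→S gives 7>1; P3→Z gives 7>0]
(C,P,Y): not NE [P1→A gives 6>1; P2→S gives 8>3; P3→Z gives 7>2]
(C,P,Z): not NE [P2→R gives 8>3]
(C,Q,X): not NE [P2→S gives 7>0; P3→Z gives 6>4]
(C,Q,Y): not NE [P1→D gives 9>1; P2→S gives 8>6; P3→Z gives 6>4]
(C,Q,Z): not NE [P1→D gives 8>1; P2→R gives 8>0]
(C,R,X): not NE [P2→S gives 7>3; P3→Z gives 9>5]
(C,R,Y): not NE [P1→D gives 9>5; P2→S gives 8>7; P3→Z gives 9>7]
(C,R,Z): not NE [P1→A gives 8>7]
(C,S,X): not NE [P1→D gives 8>7]
(C,S,Y): not NE [P1→B gives 7>2; P3→X gives 6>3]
(C,S,Z): not NE [P1→D gives 7>0; P2→R gives 8>6; P3→X gives 6>2]
(D,P,X): not NE [P2→Q gives 10>4; P3→Z gives 7>0]
(D,P,Y): not NE [P1→A gives 6>0; P3→Z gives 7>5]
(D,P,Z): not NE [P1→C gives 9>6]
(D,Q,X): not NE [P3→Z gives 6>2]
(D,Q,Y): not NE [P3→Z gives 6>3]
(D,Q,Z): not NE [P2→P gives 9>1]
(D,R,X): not NE [P1→C gives 7>4; P2→Q gives 10>5; P3→Z gives 5>4]
(D,R,Y): not NE [P2→Q gives 8>1; P3→Z gives 5>2]
(D,R,Z): not NE [P1→A gives 8>0; P2→P gives 9>7]
(D,S,X): not NE [P2→Q gives 10>7]
(D,S,Y): not NE [P1→B gives 7>3; P2→Q gives 8>2; P3→X gives 7>2]
(D,S,Z): not NE [P2→P gives 9>3; P3→X gives 7>3]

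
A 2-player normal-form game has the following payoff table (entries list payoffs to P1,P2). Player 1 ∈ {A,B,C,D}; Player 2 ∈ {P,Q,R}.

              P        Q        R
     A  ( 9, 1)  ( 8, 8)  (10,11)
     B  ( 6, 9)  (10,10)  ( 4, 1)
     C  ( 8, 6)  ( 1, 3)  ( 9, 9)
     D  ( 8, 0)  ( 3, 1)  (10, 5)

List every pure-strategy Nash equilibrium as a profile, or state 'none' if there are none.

NE set: (A,R), (B,Q), (D,R)

(A,P): not NE [P2→R gives 11>1]
(A,Q): not NE [P1→B gives 10>8; P2→R gives 11>8]
(A,R): NE
(B,P): not NE [P1→A gives 9>6; P2→Q gives 10>9]
(B,Q): NE
(B,R): not NE [P1→D gives 10>4; P2→Q gives 10>1]
(C,P): not NE [P1→A gives 9>8; P2→R gives 9>6]
(C,Q): not NE [P1→B gives 10>1; P2→R gives 9>3]
(C,R): not NE [P1→D gives 10>9]
(D,P): not NE [P1→A gives 9>8; P2→R gives 5>0]
(D,Q): not NE [P1→B gives 10>3; P2→R gives 5>1]
(D,R): NE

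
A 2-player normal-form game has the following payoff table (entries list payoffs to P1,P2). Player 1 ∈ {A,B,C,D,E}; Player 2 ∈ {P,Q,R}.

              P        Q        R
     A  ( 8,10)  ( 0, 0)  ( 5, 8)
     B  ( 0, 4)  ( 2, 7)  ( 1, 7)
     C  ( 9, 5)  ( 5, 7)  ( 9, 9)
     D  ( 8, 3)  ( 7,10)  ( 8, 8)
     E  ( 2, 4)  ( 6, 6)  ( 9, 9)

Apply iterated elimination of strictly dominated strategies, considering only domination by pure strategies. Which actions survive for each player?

P1 drop A (C beats it: P:9>8 Q:5>0 R:9>5)
P1 drop B (C beats it: P:9>0 Q:5>2 R:9>1)
P2 drop P (Q beats it: C:7>5 D:10>3 E:6>4)
P1→{C,D,E} P2→{Q,R}

Remaining: P1:{C,D,E} P2:{Q,R}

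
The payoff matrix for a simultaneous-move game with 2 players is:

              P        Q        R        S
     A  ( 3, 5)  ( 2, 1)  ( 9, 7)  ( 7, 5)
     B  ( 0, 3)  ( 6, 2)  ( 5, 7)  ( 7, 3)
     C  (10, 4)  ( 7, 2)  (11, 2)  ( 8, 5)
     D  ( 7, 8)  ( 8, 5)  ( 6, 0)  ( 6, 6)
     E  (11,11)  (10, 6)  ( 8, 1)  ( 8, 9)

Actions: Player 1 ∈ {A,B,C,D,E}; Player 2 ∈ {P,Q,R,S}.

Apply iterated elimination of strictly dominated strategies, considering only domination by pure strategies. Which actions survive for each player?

P1 drop A (C beats it: P:10>3 Q:7>2 R:11>9 S:8>7)
P1 drop B (C beats it: P:10>0 Q:7>6 R:11>5 S:8>7)
P1 drop D (E beats it: P:11>7 Q:10>8 R:8>6 S:8>6)
P2 drop Q (P beats it: C:4>2 E:11>6)
P2 drop R (P beats it: C:4>2 E:11>1)
P1→{C,E} P2→{P,S}

Remaining: P1:{C,E} P2:{P,S}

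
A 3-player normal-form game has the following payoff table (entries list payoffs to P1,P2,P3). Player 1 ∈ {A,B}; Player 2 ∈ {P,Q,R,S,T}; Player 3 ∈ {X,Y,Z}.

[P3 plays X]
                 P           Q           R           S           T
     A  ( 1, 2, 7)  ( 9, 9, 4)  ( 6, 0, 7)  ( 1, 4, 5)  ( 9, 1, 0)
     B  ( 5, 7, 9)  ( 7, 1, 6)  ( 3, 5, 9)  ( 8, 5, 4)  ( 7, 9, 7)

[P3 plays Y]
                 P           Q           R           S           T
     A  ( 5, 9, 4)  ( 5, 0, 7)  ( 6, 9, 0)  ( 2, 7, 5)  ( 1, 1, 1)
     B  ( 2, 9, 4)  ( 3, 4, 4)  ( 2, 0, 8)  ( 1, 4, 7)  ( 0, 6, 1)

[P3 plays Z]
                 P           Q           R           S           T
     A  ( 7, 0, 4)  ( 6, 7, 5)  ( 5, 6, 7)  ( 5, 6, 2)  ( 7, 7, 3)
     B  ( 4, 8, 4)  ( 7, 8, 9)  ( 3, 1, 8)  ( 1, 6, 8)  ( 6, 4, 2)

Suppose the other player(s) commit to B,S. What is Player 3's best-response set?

P3 best: {Z}

u_3(X vs B,S) = 4
u_3(Y vs B,S) = 7
u_3(Z vs B,S) = 8
max payoff 8 at {Z}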